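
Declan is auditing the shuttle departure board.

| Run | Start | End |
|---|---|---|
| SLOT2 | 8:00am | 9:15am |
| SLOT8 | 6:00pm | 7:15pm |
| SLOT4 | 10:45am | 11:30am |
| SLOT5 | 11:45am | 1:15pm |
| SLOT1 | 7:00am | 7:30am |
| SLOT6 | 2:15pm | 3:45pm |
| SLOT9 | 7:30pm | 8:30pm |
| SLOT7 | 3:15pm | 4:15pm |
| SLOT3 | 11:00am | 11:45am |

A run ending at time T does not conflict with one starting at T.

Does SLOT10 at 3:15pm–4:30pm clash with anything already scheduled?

Yes — it overlaps SLOT6, SLOT7

SLOT1: ends 7:30am at or before SLOT10 starts 3:15pm → clear.
SLOT2: ends 9:15am at or before SLOT10 starts 3:15pm → clear.
SLOT4: ends 11:30am at or before SLOT10 starts 3:15pm → clear.
SLOT3: ends 11:45am at or before SLOT10 starts 3:15pm → clear.
SLOT5: ends 1:15pm at or before SLOT10 starts 3:15pm → clear.
SLOT6: starts 2:15pm before SLOT10 ends 4:30pm, and ends 3:45pm after SLOT10 starts 3:15pm → overlap.
SLOT7: starts 3:15pm before SLOT10 ends 4:30pm, and ends 4:15pm after SLOT10 starts 3:15pm → overlap.
SLOT8: starts 6:00pm at or after SLOT10 ends 4:30pm → clear.
SLOT9: starts 7:30pm at or after SLOT10 ends 4:30pm → clear.
SLOT10 overlaps SLOT6, SLOT7.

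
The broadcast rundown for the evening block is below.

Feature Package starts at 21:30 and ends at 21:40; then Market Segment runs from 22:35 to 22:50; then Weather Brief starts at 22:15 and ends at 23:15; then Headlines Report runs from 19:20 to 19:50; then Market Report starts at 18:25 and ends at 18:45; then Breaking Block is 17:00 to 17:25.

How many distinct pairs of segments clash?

1

Sorted by start: Breaking Block, Market Report, Headlines Report, Feature Package, Weather Brief, Market Segment.
Market Report starts after Breaking Block ends; Breaking Block is clear from here.
Headlines Report starts after Market Report ends; Market Report is clear from here.
Feature Package starts after Headlines Report ends; Headlines Report is clear from here.
Weather Brief starts after Feature Package ends; Feature Package is clear from here.
Market Segment starts before Weather Brief ends → Weather Brief and Market Segment overlap.
Overlapping pairs: Market Segment & Weather Brief — 1 in total.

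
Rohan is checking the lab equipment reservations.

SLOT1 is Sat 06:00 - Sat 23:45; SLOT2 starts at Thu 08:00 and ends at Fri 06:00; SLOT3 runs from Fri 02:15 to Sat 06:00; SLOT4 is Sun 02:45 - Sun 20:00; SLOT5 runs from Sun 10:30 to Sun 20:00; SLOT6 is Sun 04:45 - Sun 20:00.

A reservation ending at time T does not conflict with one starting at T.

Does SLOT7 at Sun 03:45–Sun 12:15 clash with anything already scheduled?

SLOT2: ends Fri 06:00 at or before SLOT7 starts Sun 03:45 → clear.
SLOT3: ends Sat 06:00 at or before SLOT7 starts Sun 03:45 → clear.
SLOT1: ends Sat 23:45 at or before SLOT7 starts Sun 03:45 → clear.
SLOT4: starts Sun 02:45 before SLOT7 ends Sun 12:15, and ends Sun 20:00 after SLOT7 starts Sun 03:45 → overlap.
SLOT6: starts Sun 04:45 before SLOT7 ends Sun 12:15, and ends Sun 20:00 after SLOT7 starts Sun 03:45 → overlap.
SLOT5: starts Sun 10:30 before SLOT7 ends Sun 12:15, and ends Sun 20:00 after SLOT7 starts Sun 03:45 → overlap.
SLOT7 overlaps SLOT4, SLOT5, SLOT6.

Yes — it overlaps SLOT4, SLOT5, SLOT6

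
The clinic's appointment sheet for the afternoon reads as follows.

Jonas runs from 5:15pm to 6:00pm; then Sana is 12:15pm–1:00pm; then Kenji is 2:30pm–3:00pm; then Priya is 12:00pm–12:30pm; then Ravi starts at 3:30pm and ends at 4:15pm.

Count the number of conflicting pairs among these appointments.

1

Sorted by start: Priya, Sana, Kenji, Ravi, Jonas.
Sana starts before Priya ends → Priya and Sana overlap.
Kenji starts after Priya ends, so Priya has no further overlaps.
Kenji starts after Sana ends, so Sana has no further overlaps.
Ravi starts after Kenji ends, so Kenji has no further overlaps.
Jonas starts after Ravi ends.
Overlapping pairs: Priya & Sana — 1 in total.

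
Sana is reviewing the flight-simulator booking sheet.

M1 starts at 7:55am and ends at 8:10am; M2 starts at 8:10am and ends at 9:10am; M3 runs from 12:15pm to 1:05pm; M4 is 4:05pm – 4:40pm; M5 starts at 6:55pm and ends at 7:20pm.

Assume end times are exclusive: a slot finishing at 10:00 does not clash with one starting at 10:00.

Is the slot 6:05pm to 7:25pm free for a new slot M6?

No — it overlaps M5

M1: ends 8:10am at or before M6 starts 6:05pm → clear.
M2: ends 9:10am at or before M6 starts 6:05pm → clear.
M3: ends 1:05pm at or before M6 starts 6:05pm → clear.
M4: ends 4:40pm at or before M6 starts 6:05pm → clear.
M5: starts 6:55pm before M6 ends 7:25pm, and ends 7:20pm after M6 starts 6:05pm → overlap.
M6 overlaps M5.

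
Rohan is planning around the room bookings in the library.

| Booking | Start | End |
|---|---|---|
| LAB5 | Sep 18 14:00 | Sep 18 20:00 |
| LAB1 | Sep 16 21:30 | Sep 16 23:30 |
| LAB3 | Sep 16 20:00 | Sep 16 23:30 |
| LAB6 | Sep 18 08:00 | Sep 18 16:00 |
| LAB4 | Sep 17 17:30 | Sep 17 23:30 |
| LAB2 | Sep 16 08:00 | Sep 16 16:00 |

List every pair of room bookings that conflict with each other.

LAB1 & LAB3, LAB5 & LAB6

Check each pair: they overlap iff neither finishes before the other starts.
Sorted by start: LAB2, LAB3, LAB1, LAB4, LAB6, LAB5.
LAB3 starts after LAB2 ends, so nothing later overlaps LAB2 either.
LAB1 starts before LAB3 ends → LAB3 and LAB1 overlap.
LAB4 starts after LAB3 ends, so nothing later overlaps LAB3 either.
LAB4 starts after LAB1 ends, so nothing later overlaps LAB1 either.
LAB6 starts after LAB4 ends, so nothing later overlaps LAB4 either.
LAB5 starts before LAB6 ends → LAB6 and LAB5 overlap.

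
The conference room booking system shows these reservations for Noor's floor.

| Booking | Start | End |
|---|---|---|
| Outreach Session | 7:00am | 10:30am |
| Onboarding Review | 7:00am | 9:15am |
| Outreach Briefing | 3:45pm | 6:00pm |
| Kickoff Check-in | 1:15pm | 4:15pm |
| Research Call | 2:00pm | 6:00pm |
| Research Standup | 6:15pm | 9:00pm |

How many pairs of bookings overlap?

Check each pair: they overlap iff neither finishes before the other starts.
Sorted by start: Outreach Session, Onboarding Review, Kickoff Check-in, Research Call, Outreach Briefing, Research Standup.
Onboarding Review starts before Outreach Session ends → Outreach Session and Onboarding Review overlap.
Kickoff Check-in starts after Outreach Session ends — done with Outreach Session.
Kickoff Check-in starts after Onboarding Review ends — done with Onboarding Review.
Research Call starts before Kickoff Check-in ends → Kickoff Check-in and Research Call overlap.
Outreach Briefing starts before Kickoff Check-in ends → Kickoff Check-in and Outreach Briefing overlap.
Research Standup starts after Kickoff Check-in ends.
Outreach Briefing starts before Research Call ends → Research Call and Outreach Briefing overlap.
Research Standup starts after Research Call ends.
Research Standup starts after Outreach Briefing ends.
Overlapping pairs: Kickoff Check-in & Outreach Briefing, Kickoff Check-in & Research Call, Onboarding Review & Outreach Session, Outreach Briefing & Research Call — 4 in total.

4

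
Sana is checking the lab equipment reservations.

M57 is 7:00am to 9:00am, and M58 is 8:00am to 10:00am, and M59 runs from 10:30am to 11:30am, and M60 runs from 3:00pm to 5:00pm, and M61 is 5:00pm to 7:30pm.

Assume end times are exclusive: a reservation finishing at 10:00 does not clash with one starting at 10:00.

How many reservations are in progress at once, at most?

2

Sort all start/end points and keep a running count:
7:00am start M57 → 1
8:00am start M58 → 2
9:00am end M57 → 1
10:00am end M58 → 0
10:30am start M59 → 1
11:30am end M59 → 0
3:00pm start M60 → 1
5:00pm end M60 → 0
5:00pm start M61 → 1
7:30pm end M61 → 0
Peak is 2, at 8:00am (M57, M58).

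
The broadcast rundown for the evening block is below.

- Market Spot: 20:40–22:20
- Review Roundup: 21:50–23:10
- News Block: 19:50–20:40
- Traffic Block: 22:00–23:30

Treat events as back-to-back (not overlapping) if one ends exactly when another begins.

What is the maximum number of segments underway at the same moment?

Sort all start/end points and keep a running count:
19:50 start News Block → 1
20:40 end News Block → 0
20:40 start Market Spot → 1
21:50 start Review Roundup → 2
22:00 start Traffic Block → 3
22:20 end Market Spot → 2
23:10 end Review Roundup → 1
23:30 end Traffic Block → 0
Peak is 3, at 22:00 (Market Spot, Review Roundup, Traffic Block).

3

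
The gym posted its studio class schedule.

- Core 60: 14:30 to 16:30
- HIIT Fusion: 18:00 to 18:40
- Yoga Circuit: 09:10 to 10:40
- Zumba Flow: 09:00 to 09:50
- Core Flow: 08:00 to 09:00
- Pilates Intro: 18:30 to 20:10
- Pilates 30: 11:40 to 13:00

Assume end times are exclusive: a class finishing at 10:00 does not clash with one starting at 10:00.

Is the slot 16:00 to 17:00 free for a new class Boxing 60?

Core Flow: ends 09:00 at or before Boxing 60 starts 16:00 → clear.
Zumba Flow: ends 09:50 at or before Boxing 60 starts 16:00 → clear.
Yoga Circuit: ends 10:40 at or before Boxing 60 starts 16:00 → clear.
Pilates 30: ends 13:00 at or before Boxing 60 starts 16:00 → clear.
Core 60: starts 14:30 before Boxing 60 ends 17:00, and ends 16:30 after Boxing 60 starts 16:00 → overlap.
HIIT Fusion: starts 18:00 at or after Boxing 60 ends 17:00 → clear.
Pilates Intro: starts 18:30 at or after Boxing 60 ends 17:00 → clear.
Boxing 60 overlaps Core 60.

No — it overlaps Core 60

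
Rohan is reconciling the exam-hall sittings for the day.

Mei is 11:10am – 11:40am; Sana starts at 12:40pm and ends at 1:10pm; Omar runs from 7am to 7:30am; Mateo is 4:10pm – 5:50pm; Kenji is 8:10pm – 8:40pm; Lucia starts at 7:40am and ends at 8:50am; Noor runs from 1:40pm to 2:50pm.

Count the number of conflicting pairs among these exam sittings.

0

Sorted by start: Omar, Lucia, Mei, Sana, Noor, Mateo, Kenji.
Lucia starts after Omar ends, so Omar has no further overlaps.
Mei starts after Lucia ends, so Lucia has no further overlaps.
Sana starts after Mei ends, so Mei has no further overlaps.
Noor starts after Sana ends, so Sana has no further overlaps.
Mateo starts after Noor ends, so Noor has no further overlaps.
Kenji starts after Mateo ends.
No pair overlaps.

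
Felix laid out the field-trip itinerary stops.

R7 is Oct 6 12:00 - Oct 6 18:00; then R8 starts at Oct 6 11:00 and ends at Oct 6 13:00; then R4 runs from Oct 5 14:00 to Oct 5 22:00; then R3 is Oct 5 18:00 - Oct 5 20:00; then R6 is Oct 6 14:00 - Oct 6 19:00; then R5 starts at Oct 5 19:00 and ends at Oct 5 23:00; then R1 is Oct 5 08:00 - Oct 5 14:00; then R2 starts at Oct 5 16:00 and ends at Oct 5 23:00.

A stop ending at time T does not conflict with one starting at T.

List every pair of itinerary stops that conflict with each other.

Check each pair: they overlap iff neither finishes before the other starts.
Sorted by start: R1, R4, R2, R3, R5, R8, R7, R6.
R4 starts exactly when R1 ends (back-to-back, no overlap) — done with R1.
R2 starts before R4 ends → R4 and R2 overlap.
R3 starts before R4 ends → R4 and R3 overlap.
R5 starts before R4 ends → R4 and R5 overlap.
R8 starts after R4 ends — done with R4.
R3 starts before R2 ends → R2 and R3 overlap.
R5 starts before R2 ends → R2 and R5 overlap.
R8 starts after R2 ends — done with R2.
R5 starts before R3 ends → R3 and R5 overlap.
R8 starts after R3 ends — done with R3.
R8 starts after R5 ends — done with R5.
R7 starts before R8 ends → R8 and R7 overlap.
R6 starts after R8 ends.
R6 starts before R7 ends → R7 and R6 overlap.

R2 & R3, R2 & R4, R2 & R5, R3 & R4, R3 & R5, R4 & R5, R6 & R7, R7 & R8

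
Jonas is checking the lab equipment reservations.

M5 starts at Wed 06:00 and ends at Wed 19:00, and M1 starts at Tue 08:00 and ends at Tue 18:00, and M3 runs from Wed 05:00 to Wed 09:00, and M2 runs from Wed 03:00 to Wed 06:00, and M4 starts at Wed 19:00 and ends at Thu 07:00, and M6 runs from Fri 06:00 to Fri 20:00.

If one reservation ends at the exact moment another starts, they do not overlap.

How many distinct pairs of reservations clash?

Two intervals overlap when each starts before the other ends.
Sorted by start: M1, M2, M3, M5, M4, M6.
M2 starts after M1 ends, so nothing later overlaps M1 either.
M3 starts before M2 ends → M2 and M3 overlap.
M5 starts exactly when M2 ends (back-to-back, no overlap), so nothing later overlaps M2 either.
M5 starts before M3 ends → M3 and M5 overlap.
M4 starts after M3 ends, so nothing later overlaps M3 either.
M4 starts exactly when M5 ends (back-to-back, no overlap), so nothing later overlaps M5 either.
M6 starts after M4 ends.
Overlapping pairs: M2 & M3, M3 & M5 — 2 in total.

2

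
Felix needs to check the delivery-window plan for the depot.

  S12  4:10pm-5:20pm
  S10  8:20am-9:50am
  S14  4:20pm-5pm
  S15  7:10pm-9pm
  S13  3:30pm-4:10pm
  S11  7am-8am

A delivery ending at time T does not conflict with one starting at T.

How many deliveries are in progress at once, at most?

2

Sweep the timeline, counting +1 at each start and −1 at each end (ends before starts at a tie):
7am start S11 → 1
8am end S11 → 0
8:20am start S10 → 1
9:50am end S10 → 0
3:30pm start S13 → 1
4:10pm end S13 → 0
4:10pm start S12 → 1
4:20pm start S14 → 2
5pm end S14 → 1
5:20pm end S12 → 0
7:10pm start S15 → 1
9pm end S15 → 0
Peak is 2, at 4:20pm (S12, S14).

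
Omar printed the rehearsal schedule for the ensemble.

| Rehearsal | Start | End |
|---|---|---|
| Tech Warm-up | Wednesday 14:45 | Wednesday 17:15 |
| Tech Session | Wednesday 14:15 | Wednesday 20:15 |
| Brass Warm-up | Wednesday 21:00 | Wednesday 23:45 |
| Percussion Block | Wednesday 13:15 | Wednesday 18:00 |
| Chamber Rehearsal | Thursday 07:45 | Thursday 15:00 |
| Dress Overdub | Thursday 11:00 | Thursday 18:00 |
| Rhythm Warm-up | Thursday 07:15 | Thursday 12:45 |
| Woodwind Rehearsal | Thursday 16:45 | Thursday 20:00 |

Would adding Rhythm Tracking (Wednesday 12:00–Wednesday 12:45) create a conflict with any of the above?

No — it doesn't clash with anything

Percussion Block: starts Wednesday 13:15 at or after Rhythm Tracking ends Wednesday 12:45 → clear.
Tech Session: starts Wednesday 14:15 at or after Rhythm Tracking ends Wednesday 12:45 → clear.
Tech Warm-up: starts Wednesday 14:45 at or after Rhythm Tracking ends Wednesday 12:45 → clear.
Brass Warm-up: starts Wednesday 21:00 at or after Rhythm Tracking ends Wednesday 12:45 → clear.
Rhythm Warm-up: starts Thursday 07:15 at or after Rhythm Tracking ends Wednesday 12:45 → clear.
Chamber Rehearsal: starts Thursday 07:45 at or after Rhythm Tracking ends Wednesday 12:45 → clear.
Dress Overdub: starts Thursday 11:00 at or after Rhythm Tracking ends Wednesday 12:45 → clear.
Woodwind Rehearsal: starts Thursday 16:45 at or after Rhythm Tracking ends Wednesday 12:45 → clear.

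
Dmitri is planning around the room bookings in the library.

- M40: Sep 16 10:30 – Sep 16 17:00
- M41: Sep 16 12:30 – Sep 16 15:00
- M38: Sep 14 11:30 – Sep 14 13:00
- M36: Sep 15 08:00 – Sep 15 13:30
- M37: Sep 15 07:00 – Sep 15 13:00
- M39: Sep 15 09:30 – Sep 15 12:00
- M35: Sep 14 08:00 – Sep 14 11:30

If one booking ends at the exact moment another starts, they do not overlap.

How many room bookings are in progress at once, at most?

Sweep the timeline, counting +1 at each start and −1 at each end (ends before starts at a tie):
Sep 14 08:00 start M35 → 1
Sep 14 11:30 end M35 → 0
Sep 14 11:30 start M38 → 1
Sep 14 13:00 end M38 → 0
Sep 15 07:00 start M37 → 1
Sep 15 08:00 start M36 → 2
Sep 15 09:30 start M39 → 3
Sep 15 12:00 end M39 → 2
Sep 15 13:00 end M37 → 1
Sep 15 13:30 end M36 → 0
Sep 16 10:30 start M40 → 1
Sep 16 12:30 start M41 → 2
Sep 16 15:00 end M41 → 1
Sep 16 17:00 end M40 → 0
Peak is 3, at Sep 15 09:30 (M36, M37, M39).

3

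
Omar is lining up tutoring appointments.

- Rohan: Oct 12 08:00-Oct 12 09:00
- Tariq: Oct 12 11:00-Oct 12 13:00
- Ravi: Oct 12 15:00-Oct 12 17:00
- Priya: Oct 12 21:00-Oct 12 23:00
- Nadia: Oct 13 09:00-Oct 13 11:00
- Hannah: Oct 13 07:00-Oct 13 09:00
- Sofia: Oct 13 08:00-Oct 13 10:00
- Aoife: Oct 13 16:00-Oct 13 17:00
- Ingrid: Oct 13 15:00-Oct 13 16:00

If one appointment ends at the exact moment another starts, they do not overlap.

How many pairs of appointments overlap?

Sorted by start: Rohan, Tariq, Ravi, Priya, Hannah, Sofia, Nadia, Ingrid, Aoife.
Tariq starts after Rohan ends; Rohan is clear from here.
Ravi starts after Tariq ends; Tariq is clear from here.
Priya starts after Ravi ends; Ravi is clear from here.
Hannah starts after Priya ends; Priya is clear from here.
Sofia starts before Hannah ends → Hannah and Sofia overlap.
Nadia starts exactly when Hannah ends (back-to-back, no overlap); Hannah is clear from here.
Nadia starts before Sofia ends → Sofia and Nadia overlap.
Ingrid starts after Sofia ends; Sofia is clear from here.
Ingrid starts after Nadia ends; Nadia is clear from here.
Aoife starts exactly when Ingrid ends (back-to-back, no overlap).
Overlapping pairs: Hannah & Sofia, Nadia & Sofia — 2 in total.

2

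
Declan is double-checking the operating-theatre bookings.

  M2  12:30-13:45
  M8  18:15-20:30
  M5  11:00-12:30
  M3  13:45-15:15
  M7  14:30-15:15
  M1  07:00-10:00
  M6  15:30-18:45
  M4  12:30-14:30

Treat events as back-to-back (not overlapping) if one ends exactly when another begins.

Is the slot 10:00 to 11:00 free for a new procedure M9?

M1: ends 10:00 at or before M9 starts 10:00 → clear.
M5: starts 11:00 at or after M9 ends 11:00 → clear.
M2: starts 12:30 at or after M9 ends 11:00 → clear.
M4: starts 12:30 at or after M9 ends 11:00 → clear.
M3: starts 13:45 at or after M9 ends 11:00 → clear.
M7: starts 14:30 at or after M9 ends 11:00 → clear.
M6: starts 15:30 at or after M9 ends 11:00 → clear.
M8: starts 18:15 at or after M9 ends 11:00 → clear.

Yes — the slot is free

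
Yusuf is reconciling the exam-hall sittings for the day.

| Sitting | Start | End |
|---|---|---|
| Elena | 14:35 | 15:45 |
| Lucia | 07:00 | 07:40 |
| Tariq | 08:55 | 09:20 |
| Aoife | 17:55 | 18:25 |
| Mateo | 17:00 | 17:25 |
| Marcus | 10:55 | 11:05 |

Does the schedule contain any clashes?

Sorted by start: Lucia, Tariq, Marcus, Elena, Mateo, Aoife.
Tariq starts after Lucia ends, so Lucia has no further overlaps.
Marcus starts after Tariq ends, so Tariq has no further overlaps.
Elena starts after Marcus ends, so Marcus has no further overlaps.
Mateo starts after Elena ends, so Elena has no further overlaps.
Aoife starts after Mateo ends.
Every pair is clear; the schedule has no overlaps.

No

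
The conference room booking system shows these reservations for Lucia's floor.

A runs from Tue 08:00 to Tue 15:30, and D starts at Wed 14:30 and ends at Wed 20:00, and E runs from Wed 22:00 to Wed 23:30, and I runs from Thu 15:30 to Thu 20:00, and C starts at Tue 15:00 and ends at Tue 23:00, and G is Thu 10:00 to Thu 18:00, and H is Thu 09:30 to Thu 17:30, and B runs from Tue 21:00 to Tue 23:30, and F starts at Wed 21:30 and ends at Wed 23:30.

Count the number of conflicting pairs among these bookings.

Sorted by start: A, C, B, D, F, E, H, G, I.
C starts before A ends → A and C overlap.
B starts after A ends, so nothing later overlaps A either.
B starts before C ends → C and B overlap.
D starts after C ends, so nothing later overlaps C either.
D starts after B ends, so nothing later overlaps B either.
F starts after D ends, so nothing later overlaps D either.
E starts before F ends → F and E overlap.
H starts after F ends, so nothing later overlaps F either.
H starts after E ends, so nothing later overlaps E either.
G starts before H ends → H and G overlap.
I starts before H ends → H and I overlap.
I starts before G ends → G and I overlap.
Overlapping pairs: A & C, B & C, E & F, G & H, G & I, H & I — 6 in total.

6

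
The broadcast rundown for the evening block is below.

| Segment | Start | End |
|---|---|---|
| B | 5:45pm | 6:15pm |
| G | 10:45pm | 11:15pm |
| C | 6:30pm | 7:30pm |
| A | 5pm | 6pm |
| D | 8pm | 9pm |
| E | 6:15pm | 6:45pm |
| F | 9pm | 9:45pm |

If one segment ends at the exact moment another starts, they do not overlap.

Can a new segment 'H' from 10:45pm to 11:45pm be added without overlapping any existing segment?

A: ends 6pm at or before H starts 10:45pm → clear.
B: ends 6:15pm at or before H starts 10:45pm → clear.
E: ends 6:45pm at or before H starts 10:45pm → clear.
C: ends 7:30pm at or before H starts 10:45pm → clear.
D: ends 9pm at or before H starts 10:45pm → clear.
F: ends 9:45pm at or before H starts 10:45pm → clear.
G: starts 10:45pm before H ends 11:45pm, and ends 11:15pm after H starts 10:45pm → overlap.
H overlaps G.

No — it overlaps G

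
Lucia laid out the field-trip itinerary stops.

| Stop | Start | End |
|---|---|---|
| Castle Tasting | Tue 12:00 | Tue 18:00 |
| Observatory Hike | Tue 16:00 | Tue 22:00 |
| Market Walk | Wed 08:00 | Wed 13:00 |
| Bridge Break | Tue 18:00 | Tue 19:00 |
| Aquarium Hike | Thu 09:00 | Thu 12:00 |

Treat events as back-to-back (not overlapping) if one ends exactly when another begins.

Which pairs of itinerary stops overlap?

Sorted by start: Castle Tasting, Observatory Hike, Bridge Break, Market Walk, Aquarium Hike.
Observatory Hike starts before Castle Tasting ends → Castle Tasting and Observatory Hike overlap.
Bridge Break starts exactly when Castle Tasting ends (back-to-back, no overlap); Castle Tasting is clear from here.
Bridge Break starts before Observatory Hike ends → Observatory Hike and Bridge Break overlap.
Market Walk starts after Observatory Hike ends; Observatory Hike is clear from here.
Market Walk starts after Bridge Break ends; Bridge Break is clear from here.
Aquarium Hike starts after Market Walk ends.

Bridge Break & Observatory Hike, Castle Tasting & Observatory Hike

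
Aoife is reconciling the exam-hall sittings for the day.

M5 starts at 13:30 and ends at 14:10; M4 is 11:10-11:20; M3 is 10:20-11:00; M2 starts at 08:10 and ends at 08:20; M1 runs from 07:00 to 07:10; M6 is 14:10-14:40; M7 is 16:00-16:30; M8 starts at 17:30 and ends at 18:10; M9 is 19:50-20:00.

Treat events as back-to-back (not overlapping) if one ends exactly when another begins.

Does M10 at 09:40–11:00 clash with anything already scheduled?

Yes — it overlaps M3

M1: ends 07:10 at or before M10 starts 09:40 → clear.
M2: ends 08:20 at or before M10 starts 09:40 → clear.
M3: starts 10:20 before M10 ends 11:00, and ends 11:00 after M10 starts 09:40 → overlap.
M4: starts 11:10 at or after M10 ends 11:00 → clear.
M5: starts 13:30 at or after M10 ends 11:00 → clear.
M6: starts 14:10 at or after M10 ends 11:00 → clear.
M7: starts 16:00 at or after M10 ends 11:00 → clear.
M8: starts 17:30 at or after M10 ends 11:00 → clear.
M9: starts 19:50 at or after M10 ends 11:00 → clear.
M10 overlaps M3.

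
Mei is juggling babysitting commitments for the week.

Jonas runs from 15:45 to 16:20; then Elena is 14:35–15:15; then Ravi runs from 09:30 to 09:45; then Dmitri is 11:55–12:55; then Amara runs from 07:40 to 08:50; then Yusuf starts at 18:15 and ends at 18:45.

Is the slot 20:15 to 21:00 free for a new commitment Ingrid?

Amara: ends 08:50 at or before Ingrid starts 20:15 → clear.
Ravi: ends 09:45 at or before Ingrid starts 20:15 → clear.
Dmitri: ends 12:55 at or before Ingrid starts 20:15 → clear.
Elena: ends 15:15 at or before Ingrid starts 20:15 → clear.
Jonas: ends 16:20 at or before Ingrid starts 20:15 → clear.
Yusuf: ends 18:45 at or before Ingrid starts 20:15 → clear.

Yes — the slot is free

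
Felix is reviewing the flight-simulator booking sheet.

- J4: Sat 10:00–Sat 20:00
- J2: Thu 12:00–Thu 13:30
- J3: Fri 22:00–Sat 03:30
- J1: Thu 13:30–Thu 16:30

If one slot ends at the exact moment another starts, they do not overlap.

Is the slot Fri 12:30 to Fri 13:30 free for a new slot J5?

Yes — the slot is free

J2: ends Thu 13:30 at or before J5 starts Fri 12:30 → clear.
J1: ends Thu 16:30 at or before J5 starts Fri 12:30 → clear.
J3: starts Fri 22:00 at or after J5 ends Fri 13:30 → clear.
J4: starts Sat 10:00 at or after J5 ends Fri 13:30 → clear.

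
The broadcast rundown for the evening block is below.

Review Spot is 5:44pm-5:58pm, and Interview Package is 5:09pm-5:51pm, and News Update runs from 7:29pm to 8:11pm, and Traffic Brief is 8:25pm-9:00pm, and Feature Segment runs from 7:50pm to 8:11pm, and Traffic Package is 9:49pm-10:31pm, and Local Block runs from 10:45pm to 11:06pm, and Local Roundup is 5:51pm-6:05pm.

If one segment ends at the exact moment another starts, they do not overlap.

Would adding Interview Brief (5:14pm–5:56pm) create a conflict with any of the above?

Yes — it overlaps Interview Package, Local Roundup, Review Spot

Interview Package: starts 5:09pm before Interview Brief ends 5:56pm, and ends 5:51pm after Interview Brief starts 5:14pm → overlap.
Review Spot: starts 5:44pm before Interview Brief ends 5:56pm, and ends 5:58pm after Interview Brief starts 5:14pm → overlap.
Local Roundup: starts 5:51pm before Interview Brief ends 5:56pm, and ends 6:05pm after Interview Brief starts 5:14pm → overlap.
News Update: starts 7:29pm at or after Interview Brief ends 5:56pm → clear.
Feature Segment: starts 7:50pm at or after Interview Brief ends 5:56pm → clear.
Traffic Brief: starts 8:25pm at or after Interview Brief ends 5:56pm → clear.
Traffic Package: starts 9:49pm at or after Interview Brief ends 5:56pm → clear.
Local Block: starts 10:45pm at or after Interview Brief ends 5:56pm → clear.
Interview Brief overlaps Review Spot, Interview Package, Local Roundup.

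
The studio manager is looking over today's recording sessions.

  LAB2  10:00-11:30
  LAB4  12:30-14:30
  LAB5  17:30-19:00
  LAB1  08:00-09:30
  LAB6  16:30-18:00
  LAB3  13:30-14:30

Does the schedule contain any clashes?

Sorted by start: LAB1, LAB2, LAB4, LAB3, LAB6, LAB5.
LAB2 starts after LAB1 ends, so LAB1 has no further overlaps.
LAB4 starts after LAB2 ends, so LAB2 has no further overlaps.
LAB3 starts before LAB4 ends → LAB4 and LAB3 overlap.
That's a conflict, so the schedule is not conflict-free.

Yes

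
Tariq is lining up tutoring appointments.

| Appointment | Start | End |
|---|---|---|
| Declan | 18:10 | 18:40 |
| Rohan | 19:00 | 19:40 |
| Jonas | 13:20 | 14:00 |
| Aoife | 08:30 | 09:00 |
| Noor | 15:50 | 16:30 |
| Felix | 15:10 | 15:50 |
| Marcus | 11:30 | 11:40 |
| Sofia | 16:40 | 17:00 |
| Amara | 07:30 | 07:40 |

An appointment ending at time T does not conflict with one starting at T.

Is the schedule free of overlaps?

Yes

Two intervals overlap when each starts before the other ends.
Sorted by start: Amara, Aoife, Marcus, Jonas, Felix, Noor, Sofia, Declan, Rohan.
Aoife starts after Amara ends, so nothing later overlaps Amara either.
Marcus starts after Aoife ends, so nothing later overlaps Aoife either.
Jonas starts after Marcus ends, so nothing later overlaps Marcus either.
Felix starts after Jonas ends, so nothing later overlaps Jonas either.
Noor starts exactly when Felix ends (back-to-back, no overlap), so nothing later overlaps Felix either.
Sofia starts after Noor ends, so nothing later overlaps Noor either.
Declan starts after Sofia ends, so nothing later overlaps Sofia either.
Rohan starts after Declan ends.
Every pair is clear; the schedule has no overlaps.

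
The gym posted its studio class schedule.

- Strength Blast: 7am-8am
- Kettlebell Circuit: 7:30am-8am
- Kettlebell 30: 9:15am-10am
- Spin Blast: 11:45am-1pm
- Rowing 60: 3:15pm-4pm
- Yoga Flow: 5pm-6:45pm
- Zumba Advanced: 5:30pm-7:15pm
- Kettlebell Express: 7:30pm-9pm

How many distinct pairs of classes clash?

2

Two intervals overlap when each starts before the other ends.
Sorted by start: Strength Blast, Kettlebell Circuit, Kettlebell 30, Spin Blast, Rowing 60, Yoga Flow, Zumba Advanced, Kettlebell Express.
Kettlebell Circuit starts before Strength Blast ends → Strength Blast and Kettlebell Circuit overlap.
Kettlebell 30 starts after Strength Blast ends, so nothing later overlaps Strength Blast either.
Kettlebell 30 starts after Kettlebell Circuit ends, so nothing later overlaps Kettlebell Circuit either.
Spin Blast starts after Kettlebell 30 ends, so nothing later overlaps Kettlebell 30 either.
Rowing 60 starts after Spin Blast ends, so nothing later overlaps Spin Blast either.
Yoga Flow starts after Rowing 60 ends, so nothing later overlaps Rowing 60 either.
Zumba Advanced starts before Yoga Flow ends → Yoga Flow and Zumba Advanced overlap.
Kettlebell Express starts after Yoga Flow ends.
Kettlebell Express starts after Zumba Advanced ends.
Overlapping pairs: Kettlebell Circuit & Strength Blast, Yoga Flow & Zumba Advanced — 2 in total.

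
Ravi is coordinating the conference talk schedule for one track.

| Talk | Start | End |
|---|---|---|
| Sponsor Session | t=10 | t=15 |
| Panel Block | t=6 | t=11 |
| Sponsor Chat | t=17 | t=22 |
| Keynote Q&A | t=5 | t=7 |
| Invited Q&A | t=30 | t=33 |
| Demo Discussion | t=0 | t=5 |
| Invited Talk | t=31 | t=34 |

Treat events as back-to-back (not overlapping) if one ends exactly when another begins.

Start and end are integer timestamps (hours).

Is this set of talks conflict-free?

No

Sorted by start: Demo Discussion, Keynote Q&A, Panel Block, Sponsor Session, Sponsor Chat, Invited Q&A, Invited Talk.
Keynote Q&A starts exactly when Demo Discussion ends (back-to-back, no overlap), so nothing later overlaps Demo Discussion either.
Panel Block starts before Keynote Q&A ends → Keynote Q&A and Panel Block overlap.
That's a conflict, so the schedule is not conflict-free.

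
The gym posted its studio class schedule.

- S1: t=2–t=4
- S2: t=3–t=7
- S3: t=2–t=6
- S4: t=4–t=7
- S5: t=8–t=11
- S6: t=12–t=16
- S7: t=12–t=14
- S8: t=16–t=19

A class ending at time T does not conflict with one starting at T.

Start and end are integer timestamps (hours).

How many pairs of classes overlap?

6

Sorted by start: S1, S3, S2, S4, S5, S6, S7, S8.
S3 starts before S1 ends → S1 and S3 overlap.
S2 starts before S1 ends → S1 and S2 overlap.
S4 starts exactly when S1 ends (back-to-back, no overlap), so S1 has no further overlaps.
S2 starts before S3 ends → S3 and S2 overlap.
S4 starts before S3 ends → S3 and S4 overlap.
S5 starts after S3 ends, so S3 has no further overlaps.
S4 starts before S2 ends → S2 and S4 overlap.
S5 starts after S2 ends, so S2 has no further overlaps.
S5 starts after S4 ends, so S4 has no further overlaps.
S6 starts after S5 ends, so S5 has no further overlaps.
S7 starts before S6 ends → S6 and S7 overlap.
S8 starts exactly when S6 ends (back-to-back, no overlap).
S8 starts after S7 ends.
Overlapping pairs: S1 & S2, S1 & S3, S2 & S3, S2 & S4, S3 & S4, S6 & S7 — 6 in total.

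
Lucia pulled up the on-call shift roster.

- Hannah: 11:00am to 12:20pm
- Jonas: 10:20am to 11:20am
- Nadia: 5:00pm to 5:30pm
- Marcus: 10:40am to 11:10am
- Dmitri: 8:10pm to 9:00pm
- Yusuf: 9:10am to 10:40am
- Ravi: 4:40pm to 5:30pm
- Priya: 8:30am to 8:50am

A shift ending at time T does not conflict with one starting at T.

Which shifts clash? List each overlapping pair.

Sorted by start: Priya, Yusuf, Jonas, Marcus, Hannah, Ravi, Nadia, Dmitri.
Yusuf starts after Priya ends, so nothing later overlaps Priya either.
Jonas starts before Yusuf ends → Yusuf and Jonas overlap.
Marcus starts exactly when Yusuf ends (back-to-back, no overlap), so nothing later overlaps Yusuf either.
Marcus starts before Jonas ends → Jonas and Marcus overlap.
Hannah starts before Jonas ends → Jonas and Hannah overlap.
Ravi starts after Jonas ends, so nothing later overlaps Jonas either.
Hannah starts before Marcus ends → Marcus and Hannah overlap.
Ravi starts after Marcus ends, so nothing later overlaps Marcus either.
Ravi starts after Hannah ends, so nothing later overlaps Hannah either.
Nadia starts before Ravi ends → Ravi and Nadia overlap.
Dmitri starts after Ravi ends.
Dmitri starts after Nadia ends.

Hannah & Jonas, Hannah & Marcus, Jonas & Marcus, Jonas & Yusuf, Nadia & Ravi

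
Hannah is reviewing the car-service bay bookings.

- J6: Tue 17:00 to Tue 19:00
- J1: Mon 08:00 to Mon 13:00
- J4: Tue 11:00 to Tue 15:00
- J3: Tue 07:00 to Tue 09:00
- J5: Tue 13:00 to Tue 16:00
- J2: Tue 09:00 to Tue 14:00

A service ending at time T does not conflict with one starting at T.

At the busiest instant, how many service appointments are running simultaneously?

3

Sort all start/end points and keep a running count:
Mon 08:00 start J1 → 1
Mon 13:00 end J1 → 0
Tue 07:00 start J3 → 1
Tue 09:00 end J3 → 0
Tue 09:00 start J2 → 1
Tue 11:00 start J4 → 2
Tue 13:00 start J5 → 3
Tue 14:00 end J2 → 2
Tue 15:00 end J4 → 1
Tue 16:00 end J5 → 0
Tue 17:00 start J6 → 1
Tue 19:00 end J6 → 0
Peak is 3, at Tue 13:00 (J2, J4, J5).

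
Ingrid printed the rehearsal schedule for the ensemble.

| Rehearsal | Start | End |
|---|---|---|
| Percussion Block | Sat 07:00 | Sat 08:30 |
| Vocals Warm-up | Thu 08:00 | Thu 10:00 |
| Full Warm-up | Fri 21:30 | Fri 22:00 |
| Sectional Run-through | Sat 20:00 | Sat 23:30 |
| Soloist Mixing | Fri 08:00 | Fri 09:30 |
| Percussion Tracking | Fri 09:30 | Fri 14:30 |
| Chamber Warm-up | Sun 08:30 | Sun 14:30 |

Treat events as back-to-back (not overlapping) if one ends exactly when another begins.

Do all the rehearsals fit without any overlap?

Yes

Sorted by start: Vocals Warm-up, Soloist Mixing, Percussion Tracking, Full Warm-up, Percussion Block, Sectional Run-through, Chamber Warm-up.
Soloist Mixing starts after Vocals Warm-up ends, so nothing later overlaps Vocals Warm-up either.
Percussion Tracking starts exactly when Soloist Mixing ends (back-to-back, no overlap), so nothing later overlaps Soloist Mixing either.
Full Warm-up starts after Percussion Tracking ends, so nothing later overlaps Percussion Tracking either.
Percussion Block starts after Full Warm-up ends, so nothing later overlaps Full Warm-up either.
Sectional Run-through starts after Percussion Block ends, so nothing later overlaps Percussion Block either.
Chamber Warm-up starts after Sectional Run-through ends.
Every pair is clear; the schedule has no overlaps.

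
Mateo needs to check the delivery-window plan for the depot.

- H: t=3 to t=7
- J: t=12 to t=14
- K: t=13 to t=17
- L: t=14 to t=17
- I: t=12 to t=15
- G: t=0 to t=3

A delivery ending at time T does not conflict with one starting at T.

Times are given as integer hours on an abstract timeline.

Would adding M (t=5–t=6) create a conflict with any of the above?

G: ends t=3 at or before M starts t=5 → clear.
H: starts t=3 before M ends t=6, and ends t=7 after M starts t=5 → overlap.
I: starts t=12 at or after M ends t=6 → clear.
J: starts t=12 at or after M ends t=6 → clear.
K: starts t=13 at or after M ends t=6 → clear.
L: starts t=14 at or after M ends t=6 → clear.
M overlaps H.

Yes — it overlaps H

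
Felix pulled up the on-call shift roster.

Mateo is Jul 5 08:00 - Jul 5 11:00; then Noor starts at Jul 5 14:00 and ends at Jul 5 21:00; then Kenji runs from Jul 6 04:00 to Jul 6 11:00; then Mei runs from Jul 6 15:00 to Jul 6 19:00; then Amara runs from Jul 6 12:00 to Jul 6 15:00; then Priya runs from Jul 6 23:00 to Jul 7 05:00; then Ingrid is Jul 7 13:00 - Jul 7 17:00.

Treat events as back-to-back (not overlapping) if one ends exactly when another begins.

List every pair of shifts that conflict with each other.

Sorted by start: Mateo, Noor, Kenji, Amara, Mei, Priya, Ingrid.
Noor starts after Mateo ends — done with Mateo.
Kenji starts after Noor ends — done with Noor.
Amara starts after Kenji ends — done with Kenji.
Mei starts exactly when Amara ends (back-to-back, no overlap) — done with Amara.
Priya starts after Mei ends — done with Mei.
Ingrid starts after Priya ends.

no conflicts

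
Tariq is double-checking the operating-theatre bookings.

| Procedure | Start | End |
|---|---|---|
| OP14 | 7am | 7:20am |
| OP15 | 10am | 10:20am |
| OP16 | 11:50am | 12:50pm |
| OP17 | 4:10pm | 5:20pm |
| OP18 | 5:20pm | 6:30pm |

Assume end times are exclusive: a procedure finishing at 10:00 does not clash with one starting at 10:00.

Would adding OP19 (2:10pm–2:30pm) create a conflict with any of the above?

OP14: ends 7:20am at or before OP19 starts 2:10pm → clear.
OP15: ends 10:20am at or before OP19 starts 2:10pm → clear.
OP16: ends 12:50pm at or before OP19 starts 2:10pm → clear.
OP17: starts 4:10pm at or after OP19 ends 2:30pm → clear.
OP18: starts 5:20pm at or after OP19 ends 2:30pm → clear.

No — it doesn't clash with anything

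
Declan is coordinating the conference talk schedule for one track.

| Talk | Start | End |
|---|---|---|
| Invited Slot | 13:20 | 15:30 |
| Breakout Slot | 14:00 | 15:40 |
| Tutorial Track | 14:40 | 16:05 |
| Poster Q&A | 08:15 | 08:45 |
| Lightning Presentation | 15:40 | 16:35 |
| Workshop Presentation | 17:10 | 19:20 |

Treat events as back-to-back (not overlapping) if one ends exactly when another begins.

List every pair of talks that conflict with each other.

Breakout Slot & Invited Slot, Breakout Slot & Tutorial Track, Invited Slot & Tutorial Track, Lightning Presentation & Tutorial Track

Check each pair: they overlap iff neither finishes before the other starts.
Sorted by start: Poster Q&A, Invited Slot, Breakout Slot, Tutorial Track, Lightning Presentation, Workshop Presentation.
Invited Slot starts after Poster Q&A ends, so Poster Q&A has no further overlaps.
Breakout Slot starts before Invited Slot ends → Invited Slot and Breakout Slot overlap.
Tutorial Track starts before Invited Slot ends → Invited Slot and Tutorial Track overlap.
Lightning Presentation starts after Invited Slot ends, so Invited Slot has no further overlaps.
Tutorial Track starts before Breakout Slot ends → Breakout Slot and Tutorial Track overlap.
Lightning Presentation starts exactly when Breakout Slot ends (back-to-back, no overlap), so Breakout Slot has no further overlaps.
Lightning Presentation starts before Tutorial Track ends → Tutorial Track and Lightning Presentation overlap.
Workshop Presentation starts after Tutorial Track ends.
Workshop Presentation starts after Lightning Presentation ends.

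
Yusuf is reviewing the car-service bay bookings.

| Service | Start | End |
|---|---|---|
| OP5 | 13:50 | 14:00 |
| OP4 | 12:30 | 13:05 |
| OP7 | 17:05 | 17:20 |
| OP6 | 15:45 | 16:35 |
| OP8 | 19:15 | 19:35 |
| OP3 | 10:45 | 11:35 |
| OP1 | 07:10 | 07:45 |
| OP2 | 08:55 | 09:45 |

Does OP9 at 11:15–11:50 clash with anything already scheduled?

Yes — it overlaps OP3

OP1: ends 07:45 at or before OP9 starts 11:15 → clear.
OP2: ends 09:45 at or before OP9 starts 11:15 → clear.
OP3: starts 10:45 before OP9 ends 11:50, and ends 11:35 after OP9 starts 11:15 → overlap.
OP4: starts 12:30 at or after OP9 ends 11:50 → clear.
OP5: starts 13:50 at or after OP9 ends 11:50 → clear.
OP6: starts 15:45 at or after OP9 ends 11:50 → clear.
OP7: starts 17:05 at or after OP9 ends 11:50 → clear.
OP8: starts 19:15 at or after OP9 ends 11:50 → clear.
OP9 overlaps OP3.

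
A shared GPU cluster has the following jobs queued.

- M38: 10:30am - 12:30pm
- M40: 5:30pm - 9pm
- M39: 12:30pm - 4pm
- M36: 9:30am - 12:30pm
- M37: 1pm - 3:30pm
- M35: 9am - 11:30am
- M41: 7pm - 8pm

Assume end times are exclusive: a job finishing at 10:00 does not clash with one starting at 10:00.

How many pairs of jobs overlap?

5

Sorted by start: M35, M36, M38, M39, M37, M40, M41.
M36 starts before M35 ends → M35 and M36 overlap.
M38 starts before M35 ends → M35 and M38 overlap.
M39 starts after M35 ends, so M35 has no further overlaps.
M38 starts before M36 ends → M36 and M38 overlap.
M39 starts exactly when M36 ends (back-to-back, no overlap), so M36 has no further overlaps.
M39 starts exactly when M38 ends (back-to-back, no overlap), so M38 has no further overlaps.
M37 starts before M39 ends → M39 and M37 overlap.
M40 starts after M39 ends, so M39 has no further overlaps.
M40 starts after M37 ends, so M37 has no further overlaps.
M41 starts before M40 ends → M40 and M41 overlap.
Overlapping pairs: M35 & M36, M35 & M38, M36 & M38, M37 & M39, M40 & M41 — 5 in total.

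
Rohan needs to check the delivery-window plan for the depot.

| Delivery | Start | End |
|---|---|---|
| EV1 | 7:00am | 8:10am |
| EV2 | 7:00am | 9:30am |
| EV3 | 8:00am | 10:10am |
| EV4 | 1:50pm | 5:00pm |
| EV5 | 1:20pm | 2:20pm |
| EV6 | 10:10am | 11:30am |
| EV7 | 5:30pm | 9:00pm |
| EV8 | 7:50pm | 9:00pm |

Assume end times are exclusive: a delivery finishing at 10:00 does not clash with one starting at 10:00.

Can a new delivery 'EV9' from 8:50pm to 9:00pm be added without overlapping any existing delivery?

EV1: ends 8:10am at or before EV9 starts 8:50pm → clear.
EV2: ends 9:30am at or before EV9 starts 8:50pm → clear.
EV3: ends 10:10am at or before EV9 starts 8:50pm → clear.
EV6: ends 11:30am at or before EV9 starts 8:50pm → clear.
EV5: ends 2:20pm at or before EV9 starts 8:50pm → clear.
EV4: ends 5:00pm at or before EV9 starts 8:50pm → clear.
EV7: starts 5:30pm before EV9 ends 9:00pm, and ends 9:00pm after EV9 starts 8:50pm → overlap.
EV8: starts 7:50pm before EV9 ends 9:00pm, and ends 9:00pm after EV9 starts 8:50pm → overlap.
EV9 overlaps EV7, EV8.

No — it overlaps EV7, EV8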